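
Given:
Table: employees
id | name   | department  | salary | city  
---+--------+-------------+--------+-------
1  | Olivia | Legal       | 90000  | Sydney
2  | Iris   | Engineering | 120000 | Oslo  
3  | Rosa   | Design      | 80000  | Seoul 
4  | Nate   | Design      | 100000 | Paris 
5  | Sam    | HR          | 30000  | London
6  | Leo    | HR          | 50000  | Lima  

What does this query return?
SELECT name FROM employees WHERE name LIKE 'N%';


LIKE 'N%' matches names starting with 'N'
Matching: 1

1 rows:
Nate


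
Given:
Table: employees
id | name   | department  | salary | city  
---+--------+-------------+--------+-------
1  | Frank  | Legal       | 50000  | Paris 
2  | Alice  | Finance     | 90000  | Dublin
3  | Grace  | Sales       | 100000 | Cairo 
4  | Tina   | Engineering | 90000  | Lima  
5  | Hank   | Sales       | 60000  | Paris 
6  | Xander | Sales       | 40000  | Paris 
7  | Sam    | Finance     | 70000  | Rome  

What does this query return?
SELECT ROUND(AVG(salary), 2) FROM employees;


SUM(salary) = 500000
COUNT = 7
ROUND(AVG, 2) = ROUND(500000 / 7, 2) = 71428.57

71428.57


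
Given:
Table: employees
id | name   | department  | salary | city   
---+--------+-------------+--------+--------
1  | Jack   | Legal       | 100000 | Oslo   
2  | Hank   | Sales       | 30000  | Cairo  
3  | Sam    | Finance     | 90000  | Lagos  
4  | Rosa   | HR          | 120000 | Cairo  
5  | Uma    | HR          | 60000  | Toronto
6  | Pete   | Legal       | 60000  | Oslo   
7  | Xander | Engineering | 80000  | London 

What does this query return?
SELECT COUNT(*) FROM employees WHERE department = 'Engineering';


Counting rows where department = 'Engineering'
  Xander -> MATCH


1


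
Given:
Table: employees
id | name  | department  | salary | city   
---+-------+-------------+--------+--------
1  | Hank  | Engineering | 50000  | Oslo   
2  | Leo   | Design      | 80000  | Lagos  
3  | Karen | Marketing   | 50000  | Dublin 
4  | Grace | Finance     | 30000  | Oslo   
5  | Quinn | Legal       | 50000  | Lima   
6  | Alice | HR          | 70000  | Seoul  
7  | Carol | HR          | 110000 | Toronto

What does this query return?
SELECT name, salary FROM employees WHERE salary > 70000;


Filtering: salary > 70000
Matching: 2 rows

2 rows:
Leo, 80000
Carol, 110000


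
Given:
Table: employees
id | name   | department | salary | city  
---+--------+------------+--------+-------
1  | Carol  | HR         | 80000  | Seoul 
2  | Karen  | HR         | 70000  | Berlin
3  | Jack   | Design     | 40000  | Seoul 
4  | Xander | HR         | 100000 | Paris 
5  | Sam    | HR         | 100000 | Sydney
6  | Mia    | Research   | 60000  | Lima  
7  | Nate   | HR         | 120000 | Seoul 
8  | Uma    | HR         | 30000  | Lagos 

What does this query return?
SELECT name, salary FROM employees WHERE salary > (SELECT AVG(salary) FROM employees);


Subquery: AVG(salary) = 75000.0
Filtering: salary > 75000.0
  Carol (80000) -> MATCH
  Xander (100000) -> MATCH
  Sam (100000) -> MATCH
  Nate (120000) -> MATCH


4 rows:
Carol, 80000
Xander, 100000
Sam, 100000
Nate, 120000


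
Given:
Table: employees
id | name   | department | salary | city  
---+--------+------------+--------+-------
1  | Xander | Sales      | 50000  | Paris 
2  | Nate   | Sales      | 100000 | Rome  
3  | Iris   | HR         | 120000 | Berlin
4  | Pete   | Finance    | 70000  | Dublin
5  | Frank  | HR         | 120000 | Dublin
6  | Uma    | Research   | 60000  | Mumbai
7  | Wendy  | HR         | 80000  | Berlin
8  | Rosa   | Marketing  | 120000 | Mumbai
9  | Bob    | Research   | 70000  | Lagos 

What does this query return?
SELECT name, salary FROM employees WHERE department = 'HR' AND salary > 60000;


Filtering: department = 'HR' AND salary > 60000
Matching: 3 rows

3 rows:
Iris, 120000
Frank, 120000
Wendy, 80000


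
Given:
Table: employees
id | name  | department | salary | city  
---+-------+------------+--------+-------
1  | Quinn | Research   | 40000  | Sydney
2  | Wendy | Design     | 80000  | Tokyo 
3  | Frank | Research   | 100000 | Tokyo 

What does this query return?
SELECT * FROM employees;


SELECT * returns all 3 rows with all columns

3 rows:
1, Quinn, Research, 40000, Sydney
2, Wendy, Design, 80000, Tokyo
3, Frank, Research, 100000, Tokyo


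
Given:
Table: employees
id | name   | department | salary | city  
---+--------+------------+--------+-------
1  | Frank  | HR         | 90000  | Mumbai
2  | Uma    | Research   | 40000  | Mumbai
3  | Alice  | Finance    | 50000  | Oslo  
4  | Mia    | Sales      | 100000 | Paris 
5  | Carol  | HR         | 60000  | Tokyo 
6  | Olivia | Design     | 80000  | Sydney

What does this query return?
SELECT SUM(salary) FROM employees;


SUM(salary) = 90000 + 40000 + 50000 + 100000 + 60000 + 80000 = 420000

420000


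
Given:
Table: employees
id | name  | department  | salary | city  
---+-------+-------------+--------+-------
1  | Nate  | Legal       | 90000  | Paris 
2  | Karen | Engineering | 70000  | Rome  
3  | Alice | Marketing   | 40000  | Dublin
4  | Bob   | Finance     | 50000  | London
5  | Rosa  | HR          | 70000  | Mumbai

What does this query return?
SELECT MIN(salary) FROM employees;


Salaries: 90000, 70000, 40000, 50000, 70000
MIN = 40000

40000


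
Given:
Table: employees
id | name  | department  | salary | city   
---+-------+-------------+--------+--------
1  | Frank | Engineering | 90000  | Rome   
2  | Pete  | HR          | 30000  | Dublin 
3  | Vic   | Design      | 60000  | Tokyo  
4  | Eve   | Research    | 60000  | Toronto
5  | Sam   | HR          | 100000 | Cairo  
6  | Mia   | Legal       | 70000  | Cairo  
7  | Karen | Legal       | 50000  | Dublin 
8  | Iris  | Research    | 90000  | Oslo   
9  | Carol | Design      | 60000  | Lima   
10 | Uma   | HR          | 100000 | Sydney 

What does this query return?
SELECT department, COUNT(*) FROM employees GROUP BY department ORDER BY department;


Assigning each row to its department group:
  Frank -> Engineering
  Pete -> HR
  Vic -> Design
  Eve -> Research
  Sam -> HR
  Mia -> Legal
  Karen -> Legal
  Iris -> Research
  Carol -> Design
  Uma -> HR


5 groups:
Design, 2
Engineering, 1
HR, 3
Legal, 2
Research, 2


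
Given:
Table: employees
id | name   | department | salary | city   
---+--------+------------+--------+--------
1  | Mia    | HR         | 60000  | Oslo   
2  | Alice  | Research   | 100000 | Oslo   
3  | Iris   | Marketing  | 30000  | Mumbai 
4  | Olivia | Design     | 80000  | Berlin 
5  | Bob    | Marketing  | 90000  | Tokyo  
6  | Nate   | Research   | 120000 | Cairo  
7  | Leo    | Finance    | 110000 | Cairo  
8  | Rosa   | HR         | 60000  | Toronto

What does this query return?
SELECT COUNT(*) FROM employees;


COUNT(*) counts all rows

8


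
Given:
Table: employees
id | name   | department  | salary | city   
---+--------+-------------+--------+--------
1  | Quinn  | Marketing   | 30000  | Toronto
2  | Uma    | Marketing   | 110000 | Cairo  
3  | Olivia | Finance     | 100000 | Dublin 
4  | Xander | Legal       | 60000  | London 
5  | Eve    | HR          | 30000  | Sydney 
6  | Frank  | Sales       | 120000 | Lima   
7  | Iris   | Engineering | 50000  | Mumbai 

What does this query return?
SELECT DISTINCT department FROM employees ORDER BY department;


All 'department' values (row order): Marketing, Marketing, Finance, Legal, HR, Sales, Engineering
Removing duplicates leaves 6 unique value(s).

6 values:
Engineering
Finance
HR
Legal
Marketing
Sales


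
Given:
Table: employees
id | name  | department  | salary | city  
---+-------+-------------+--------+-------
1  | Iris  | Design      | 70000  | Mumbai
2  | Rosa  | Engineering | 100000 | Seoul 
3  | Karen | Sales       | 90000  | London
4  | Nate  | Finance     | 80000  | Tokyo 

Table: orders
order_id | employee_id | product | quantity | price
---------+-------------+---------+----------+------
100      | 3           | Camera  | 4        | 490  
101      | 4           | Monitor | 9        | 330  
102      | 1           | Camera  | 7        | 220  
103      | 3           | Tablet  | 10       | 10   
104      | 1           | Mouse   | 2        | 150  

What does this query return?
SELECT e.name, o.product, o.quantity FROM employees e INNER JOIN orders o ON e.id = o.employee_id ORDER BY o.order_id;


Joining employees.id = orders.employee_id:
  employee Karen (id=3) -> order Camera
  employee Nate (id=4) -> order Monitor
  employee Iris (id=1) -> order Camera
  employee Karen (id=3) -> order Tablet
  employee Iris (id=1) -> order Mouse


5 rows:
Karen, Camera, 4
Nate, Monitor, 9
Iris, Camera, 7
Karen, Tablet, 10
Iris, Mouse, 2


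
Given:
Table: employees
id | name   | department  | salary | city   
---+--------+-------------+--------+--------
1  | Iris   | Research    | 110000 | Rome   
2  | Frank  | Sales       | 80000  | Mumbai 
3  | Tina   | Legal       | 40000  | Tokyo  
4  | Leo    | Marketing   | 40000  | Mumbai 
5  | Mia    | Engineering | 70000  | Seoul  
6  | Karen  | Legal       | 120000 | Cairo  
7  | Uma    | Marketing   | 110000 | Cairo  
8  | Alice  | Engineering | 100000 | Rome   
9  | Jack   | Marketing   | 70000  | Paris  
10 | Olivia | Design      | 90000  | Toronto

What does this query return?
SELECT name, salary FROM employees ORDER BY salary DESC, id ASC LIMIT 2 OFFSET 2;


Sort by salary DESC (id ASC tiebreak), then skip 2 and take 2
Rows 3 through 4

2 rows:
Uma, 110000
Alice, 100000


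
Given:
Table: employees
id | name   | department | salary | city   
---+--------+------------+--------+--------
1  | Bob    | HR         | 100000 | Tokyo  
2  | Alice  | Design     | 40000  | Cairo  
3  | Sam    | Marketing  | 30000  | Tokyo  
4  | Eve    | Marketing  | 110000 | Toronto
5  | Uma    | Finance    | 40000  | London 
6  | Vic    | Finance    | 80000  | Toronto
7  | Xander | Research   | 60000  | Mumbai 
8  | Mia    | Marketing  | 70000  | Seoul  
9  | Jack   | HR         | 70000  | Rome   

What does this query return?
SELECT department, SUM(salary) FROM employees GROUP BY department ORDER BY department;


Summing salary within each department:
  Design: 40000 = 40000
  Finance: 40000 + 80000 = 120000
  HR: 100000 + 70000 = 170000
  Marketing: 30000 + 110000 + 70000 = 210000
  Research: 60000 = 60000


5 groups:
Design, 40000
Finance, 120000
HR, 170000
Marketing, 210000
Research, 60000


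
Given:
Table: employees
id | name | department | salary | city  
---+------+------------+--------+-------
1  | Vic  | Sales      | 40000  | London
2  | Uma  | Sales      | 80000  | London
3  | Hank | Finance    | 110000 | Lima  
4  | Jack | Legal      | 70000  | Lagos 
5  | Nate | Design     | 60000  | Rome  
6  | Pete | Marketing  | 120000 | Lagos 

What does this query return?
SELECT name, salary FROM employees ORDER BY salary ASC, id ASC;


Sorting by salary ASC, then id ASC for ties

6 rows:
Vic, 40000
Nate, 60000
Jack, 70000
Uma, 80000
Hank, 110000
Pete, 120000


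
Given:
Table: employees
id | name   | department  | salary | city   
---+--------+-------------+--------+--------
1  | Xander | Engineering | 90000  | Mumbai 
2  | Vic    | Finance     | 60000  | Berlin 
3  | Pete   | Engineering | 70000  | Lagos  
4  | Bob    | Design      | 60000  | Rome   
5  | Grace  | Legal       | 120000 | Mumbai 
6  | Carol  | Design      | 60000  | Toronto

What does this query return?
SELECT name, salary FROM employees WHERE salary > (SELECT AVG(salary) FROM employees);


Subquery: AVG(salary) = 76666.67
Filtering: salary > 76666.67
  Xander (90000) -> MATCH
  Grace (120000) -> MATCH


2 rows:
Xander, 90000
Grace, 120000


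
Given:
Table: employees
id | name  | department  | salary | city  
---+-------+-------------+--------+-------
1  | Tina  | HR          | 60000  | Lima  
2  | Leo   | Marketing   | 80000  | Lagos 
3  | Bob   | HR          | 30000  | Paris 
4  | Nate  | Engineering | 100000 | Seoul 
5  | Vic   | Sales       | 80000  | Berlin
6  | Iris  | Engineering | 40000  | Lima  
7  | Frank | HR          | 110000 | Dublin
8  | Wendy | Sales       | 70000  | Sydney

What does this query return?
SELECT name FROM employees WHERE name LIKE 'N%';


LIKE 'N%' matches names starting with 'N'
Matching: 1

1 rows:
Nate


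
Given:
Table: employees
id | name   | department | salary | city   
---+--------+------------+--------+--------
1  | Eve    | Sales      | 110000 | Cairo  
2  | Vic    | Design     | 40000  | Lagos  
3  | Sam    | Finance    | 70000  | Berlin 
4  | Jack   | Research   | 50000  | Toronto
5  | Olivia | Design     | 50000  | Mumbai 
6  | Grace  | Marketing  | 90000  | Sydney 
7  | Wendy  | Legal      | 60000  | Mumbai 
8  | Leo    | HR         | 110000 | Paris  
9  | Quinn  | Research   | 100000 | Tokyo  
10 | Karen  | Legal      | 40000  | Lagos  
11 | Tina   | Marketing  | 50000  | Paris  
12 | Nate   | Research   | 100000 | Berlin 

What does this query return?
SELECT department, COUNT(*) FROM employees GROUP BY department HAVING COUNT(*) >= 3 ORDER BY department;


Groups with count >= 3:
  Research: 3 -> PASS
  Design: 2 -> filtered out
  Finance: 1 -> filtered out
  HR: 1 -> filtered out
  Legal: 2 -> filtered out
  Marketing: 2 -> filtered out
  Sales: 1 -> filtered out


1 groups:
Research, 3


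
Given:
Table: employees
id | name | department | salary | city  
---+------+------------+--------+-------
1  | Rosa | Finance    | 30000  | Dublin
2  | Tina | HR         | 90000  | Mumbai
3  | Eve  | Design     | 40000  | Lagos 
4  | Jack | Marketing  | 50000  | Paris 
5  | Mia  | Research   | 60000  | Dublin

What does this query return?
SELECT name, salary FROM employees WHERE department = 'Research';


Filtering: department = 'Research'
Matching rows: 1

1 rows:
Mia, 60000


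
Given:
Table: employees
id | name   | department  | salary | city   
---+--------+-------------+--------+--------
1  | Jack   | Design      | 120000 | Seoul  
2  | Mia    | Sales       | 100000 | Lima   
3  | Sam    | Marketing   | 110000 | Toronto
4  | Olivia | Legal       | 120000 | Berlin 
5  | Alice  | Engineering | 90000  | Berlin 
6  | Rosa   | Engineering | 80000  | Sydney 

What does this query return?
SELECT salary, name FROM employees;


Projecting columns: salary, name

6 rows:
120000, Jack
100000, Mia
110000, Sam
120000, Olivia
90000, Alice
80000, Rosa


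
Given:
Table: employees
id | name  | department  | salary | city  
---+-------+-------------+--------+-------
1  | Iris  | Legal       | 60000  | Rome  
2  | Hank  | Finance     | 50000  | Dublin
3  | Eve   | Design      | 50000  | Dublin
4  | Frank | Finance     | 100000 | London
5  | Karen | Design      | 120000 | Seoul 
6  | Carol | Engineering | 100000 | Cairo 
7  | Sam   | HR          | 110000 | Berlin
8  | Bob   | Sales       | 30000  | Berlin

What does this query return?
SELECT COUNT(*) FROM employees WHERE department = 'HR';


Counting rows where department = 'HR'
  Sam -> MATCH


1


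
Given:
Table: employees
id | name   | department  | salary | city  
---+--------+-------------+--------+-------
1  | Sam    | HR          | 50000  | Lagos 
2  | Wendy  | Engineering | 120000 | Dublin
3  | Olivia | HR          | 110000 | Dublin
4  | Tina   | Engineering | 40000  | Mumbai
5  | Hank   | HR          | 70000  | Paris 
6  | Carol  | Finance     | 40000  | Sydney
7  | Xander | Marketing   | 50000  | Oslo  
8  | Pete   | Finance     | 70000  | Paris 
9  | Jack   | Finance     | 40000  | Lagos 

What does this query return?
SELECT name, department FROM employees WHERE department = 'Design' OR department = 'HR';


Filtering: department = 'Design' OR 'HR'
Matching: 3 rows

3 rows:
Sam, HR
Olivia, HR
Hank, HR


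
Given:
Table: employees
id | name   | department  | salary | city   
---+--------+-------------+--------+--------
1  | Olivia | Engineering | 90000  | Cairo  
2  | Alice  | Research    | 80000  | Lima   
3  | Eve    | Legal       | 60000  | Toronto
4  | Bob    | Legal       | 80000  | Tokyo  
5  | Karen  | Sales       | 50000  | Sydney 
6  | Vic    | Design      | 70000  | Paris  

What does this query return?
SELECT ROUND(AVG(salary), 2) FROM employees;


SUM(salary) = 430000
COUNT = 6
ROUND(AVG, 2) = ROUND(430000 / 6, 2) = 71666.67

71666.67


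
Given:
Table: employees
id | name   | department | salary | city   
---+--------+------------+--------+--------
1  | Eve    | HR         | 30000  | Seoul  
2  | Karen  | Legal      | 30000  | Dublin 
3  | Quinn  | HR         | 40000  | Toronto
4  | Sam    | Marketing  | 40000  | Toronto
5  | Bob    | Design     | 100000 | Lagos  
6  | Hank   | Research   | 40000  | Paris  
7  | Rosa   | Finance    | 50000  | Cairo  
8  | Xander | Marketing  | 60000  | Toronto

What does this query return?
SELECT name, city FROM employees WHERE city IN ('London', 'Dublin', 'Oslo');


Filtering: city IN ('London', 'Dublin', 'Oslo')
Matching: 1 rows

1 rows:
Karen, Dublin


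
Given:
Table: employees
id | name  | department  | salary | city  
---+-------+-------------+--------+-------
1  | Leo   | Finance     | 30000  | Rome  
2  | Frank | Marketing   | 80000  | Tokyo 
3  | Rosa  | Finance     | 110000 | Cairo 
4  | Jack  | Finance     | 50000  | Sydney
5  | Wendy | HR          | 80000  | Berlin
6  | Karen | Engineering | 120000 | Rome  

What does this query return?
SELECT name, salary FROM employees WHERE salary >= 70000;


Filtering: salary >= 70000
Matching: 4 rows

4 rows:
Frank, 80000
Rosa, 110000
Wendy, 80000
Karen, 120000


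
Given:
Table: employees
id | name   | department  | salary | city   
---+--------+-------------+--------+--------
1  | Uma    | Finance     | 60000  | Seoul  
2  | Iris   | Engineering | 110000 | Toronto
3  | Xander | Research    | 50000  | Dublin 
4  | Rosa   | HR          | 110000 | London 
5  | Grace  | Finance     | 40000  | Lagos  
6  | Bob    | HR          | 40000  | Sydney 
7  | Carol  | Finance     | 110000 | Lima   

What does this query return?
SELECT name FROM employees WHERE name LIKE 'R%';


LIKE 'R%' matches names starting with 'R'
Matching: 1

1 rows:
Rosa


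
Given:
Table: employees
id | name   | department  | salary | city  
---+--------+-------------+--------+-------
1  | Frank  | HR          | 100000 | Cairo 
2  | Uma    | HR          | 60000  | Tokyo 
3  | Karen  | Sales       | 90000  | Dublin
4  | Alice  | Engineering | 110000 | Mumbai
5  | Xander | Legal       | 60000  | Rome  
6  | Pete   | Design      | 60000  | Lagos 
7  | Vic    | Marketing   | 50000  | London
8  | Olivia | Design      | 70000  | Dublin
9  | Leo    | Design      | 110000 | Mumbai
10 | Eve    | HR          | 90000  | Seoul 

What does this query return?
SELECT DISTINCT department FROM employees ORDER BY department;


All 'department' values (row order): HR, HR, Sales, Engineering, Legal, Design, Marketing, Design, Design, HR
Removing duplicates leaves 6 unique value(s).

6 values:
Design
Engineering
HR
Legal
Marketing
Sales


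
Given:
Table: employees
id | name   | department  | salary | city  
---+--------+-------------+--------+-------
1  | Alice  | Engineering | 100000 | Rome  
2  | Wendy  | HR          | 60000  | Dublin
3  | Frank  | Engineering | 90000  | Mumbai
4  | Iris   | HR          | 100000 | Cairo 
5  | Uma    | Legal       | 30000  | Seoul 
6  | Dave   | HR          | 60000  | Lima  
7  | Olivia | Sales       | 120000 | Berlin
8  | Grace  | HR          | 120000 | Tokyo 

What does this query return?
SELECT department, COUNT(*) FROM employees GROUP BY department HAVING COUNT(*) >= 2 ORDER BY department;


Groups with count >= 2:
  Engineering: 2 -> PASS
  HR: 4 -> PASS
  Legal: 1 -> filtered out
  Sales: 1 -> filtered out


2 groups:
Engineering, 2
HR, 4


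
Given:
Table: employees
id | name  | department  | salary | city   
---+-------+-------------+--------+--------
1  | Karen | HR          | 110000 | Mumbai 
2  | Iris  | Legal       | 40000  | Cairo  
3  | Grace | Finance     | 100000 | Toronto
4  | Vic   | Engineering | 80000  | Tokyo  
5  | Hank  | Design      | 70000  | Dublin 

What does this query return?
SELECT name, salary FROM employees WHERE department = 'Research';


Filtering: department = 'Research'
Matching rows: 0

Empty result set (0 rows)


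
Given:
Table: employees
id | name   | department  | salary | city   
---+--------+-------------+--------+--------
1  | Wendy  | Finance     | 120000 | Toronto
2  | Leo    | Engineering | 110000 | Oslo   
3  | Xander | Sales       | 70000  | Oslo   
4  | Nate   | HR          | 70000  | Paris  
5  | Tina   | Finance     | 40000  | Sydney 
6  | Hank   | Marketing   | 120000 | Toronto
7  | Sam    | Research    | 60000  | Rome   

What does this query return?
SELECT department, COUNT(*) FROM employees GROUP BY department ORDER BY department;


Assigning each row to its department group:
  Wendy -> Finance
  Leo -> Engineering
  Xander -> Sales
  Nate -> HR
  Tina -> Finance
  Hank -> Marketing
  Sam -> Research


6 groups:
Engineering, 1
Finance, 2
HR, 1
Marketing, 1
Research, 1
Sales, 1


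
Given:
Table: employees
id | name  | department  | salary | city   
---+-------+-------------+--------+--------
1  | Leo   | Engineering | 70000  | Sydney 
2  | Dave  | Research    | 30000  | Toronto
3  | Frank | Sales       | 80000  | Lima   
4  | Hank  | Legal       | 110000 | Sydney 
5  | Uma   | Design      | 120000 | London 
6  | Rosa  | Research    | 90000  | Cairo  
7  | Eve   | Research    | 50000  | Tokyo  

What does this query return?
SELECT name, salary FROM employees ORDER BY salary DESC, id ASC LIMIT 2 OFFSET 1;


Sort by salary DESC (id ASC tiebreak), then skip 1 and take 2
Rows 2 through 3

2 rows:
Hank, 110000
Rosa, 90000


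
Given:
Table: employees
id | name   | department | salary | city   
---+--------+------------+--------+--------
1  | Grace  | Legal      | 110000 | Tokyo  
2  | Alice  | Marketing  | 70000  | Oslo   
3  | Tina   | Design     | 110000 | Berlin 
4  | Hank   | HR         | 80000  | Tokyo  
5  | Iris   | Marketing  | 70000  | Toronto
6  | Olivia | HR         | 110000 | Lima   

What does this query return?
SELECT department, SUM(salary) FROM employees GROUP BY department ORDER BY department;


Summing salary within each department:
  Design: 110000 = 110000
  HR: 80000 + 110000 = 190000
  Legal: 110000 = 110000
  Marketing: 70000 + 70000 = 140000


4 groups:
Design, 110000
HR, 190000
Legal, 110000
Marketing, 140000


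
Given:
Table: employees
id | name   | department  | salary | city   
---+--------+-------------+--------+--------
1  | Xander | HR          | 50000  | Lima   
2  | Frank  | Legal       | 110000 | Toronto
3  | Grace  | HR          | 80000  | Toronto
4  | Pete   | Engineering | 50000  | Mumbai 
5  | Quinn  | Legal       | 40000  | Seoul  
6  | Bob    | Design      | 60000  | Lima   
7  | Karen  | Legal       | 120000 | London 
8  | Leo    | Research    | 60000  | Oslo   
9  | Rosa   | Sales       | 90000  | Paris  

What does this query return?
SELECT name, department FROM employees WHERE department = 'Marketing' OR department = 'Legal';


Filtering: department = 'Marketing' OR 'Legal'
Matching: 3 rows

3 rows:
Frank, Legal
Quinn, Legal
Karen, Legal


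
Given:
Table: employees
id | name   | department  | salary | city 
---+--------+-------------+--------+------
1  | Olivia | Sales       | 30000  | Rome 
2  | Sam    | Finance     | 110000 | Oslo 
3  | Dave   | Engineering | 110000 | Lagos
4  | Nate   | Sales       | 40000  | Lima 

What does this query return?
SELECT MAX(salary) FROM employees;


Salaries: 30000, 110000, 110000, 40000
MAX = 110000

110000


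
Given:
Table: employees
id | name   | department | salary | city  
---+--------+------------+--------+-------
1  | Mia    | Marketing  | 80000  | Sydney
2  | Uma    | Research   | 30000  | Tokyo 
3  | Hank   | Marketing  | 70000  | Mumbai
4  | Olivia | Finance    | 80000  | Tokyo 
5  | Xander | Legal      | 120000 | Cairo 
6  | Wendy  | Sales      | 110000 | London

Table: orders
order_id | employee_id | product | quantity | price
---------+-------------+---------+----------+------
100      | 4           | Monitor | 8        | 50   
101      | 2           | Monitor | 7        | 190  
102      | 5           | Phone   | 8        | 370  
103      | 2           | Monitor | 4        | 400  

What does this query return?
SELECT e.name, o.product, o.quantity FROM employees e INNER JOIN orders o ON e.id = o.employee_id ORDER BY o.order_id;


Joining employees.id = orders.employee_id:
  employee Olivia (id=4) -> order Monitor
  employee Uma (id=2) -> order Monitor
  employee Xander (id=5) -> order Phone
  employee Uma (id=2) -> order Monitor


4 rows:
Olivia, Monitor, 8
Uma, Monitor, 7
Xander, Phone, 8
Uma, Monitor, 4


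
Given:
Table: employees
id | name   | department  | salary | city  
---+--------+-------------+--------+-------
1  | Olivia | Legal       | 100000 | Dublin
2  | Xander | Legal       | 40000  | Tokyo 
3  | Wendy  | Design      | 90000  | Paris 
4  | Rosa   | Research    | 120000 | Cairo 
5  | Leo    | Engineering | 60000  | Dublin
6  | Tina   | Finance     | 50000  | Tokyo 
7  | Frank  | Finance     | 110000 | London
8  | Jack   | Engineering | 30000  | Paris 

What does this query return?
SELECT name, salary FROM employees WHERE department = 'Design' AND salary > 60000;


Filtering: department = 'Design' AND salary > 60000
Matching: 1 rows

1 rows:
Wendy, 90000


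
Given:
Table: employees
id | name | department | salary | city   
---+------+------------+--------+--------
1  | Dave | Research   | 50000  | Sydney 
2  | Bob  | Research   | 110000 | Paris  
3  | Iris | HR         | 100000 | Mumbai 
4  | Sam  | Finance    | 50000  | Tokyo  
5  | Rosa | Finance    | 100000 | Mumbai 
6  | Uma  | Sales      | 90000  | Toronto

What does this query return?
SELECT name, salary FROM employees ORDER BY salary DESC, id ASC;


Sorting by salary DESC, then id ASC for ties

6 rows:
Bob, 110000
Iris, 100000
Rosa, 100000
Uma, 90000
Dave, 50000
Sam, 50000


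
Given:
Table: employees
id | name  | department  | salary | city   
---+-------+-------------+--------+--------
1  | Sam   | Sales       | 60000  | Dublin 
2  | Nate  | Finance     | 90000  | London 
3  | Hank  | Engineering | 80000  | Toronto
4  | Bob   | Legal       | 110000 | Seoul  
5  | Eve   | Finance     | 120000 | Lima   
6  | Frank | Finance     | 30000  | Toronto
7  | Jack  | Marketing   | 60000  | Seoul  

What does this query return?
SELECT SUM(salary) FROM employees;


SUM(salary) = 60000 + 90000 + 80000 + 110000 + 120000 + 30000 + 60000 = 550000

550000


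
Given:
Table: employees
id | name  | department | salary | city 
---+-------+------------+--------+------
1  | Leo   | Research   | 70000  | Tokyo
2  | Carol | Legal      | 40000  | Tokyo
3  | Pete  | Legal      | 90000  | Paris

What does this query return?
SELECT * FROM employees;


SELECT * returns all 3 rows with all columns

3 rows:
1, Leo, Research, 70000, Tokyo
2, Carol, Legal, 40000, Tokyo
3, Pete, Legal, 90000, Paris


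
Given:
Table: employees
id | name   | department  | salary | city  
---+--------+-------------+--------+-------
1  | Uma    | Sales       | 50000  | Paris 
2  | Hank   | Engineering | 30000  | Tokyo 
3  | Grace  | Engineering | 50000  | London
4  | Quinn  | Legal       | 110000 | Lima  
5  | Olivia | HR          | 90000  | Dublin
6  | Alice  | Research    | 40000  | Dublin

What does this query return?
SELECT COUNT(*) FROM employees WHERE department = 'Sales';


Counting rows where department = 'Sales'
  Uma -> MATCH


1


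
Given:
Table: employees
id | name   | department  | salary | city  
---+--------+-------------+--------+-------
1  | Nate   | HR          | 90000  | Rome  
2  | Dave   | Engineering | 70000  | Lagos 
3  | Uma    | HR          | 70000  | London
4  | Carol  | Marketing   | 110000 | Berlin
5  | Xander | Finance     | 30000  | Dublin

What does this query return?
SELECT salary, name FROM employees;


Projecting columns: salary, name

5 rows:
90000, Nate
70000, Dave
70000, Uma
110000, Carol
30000, Xander


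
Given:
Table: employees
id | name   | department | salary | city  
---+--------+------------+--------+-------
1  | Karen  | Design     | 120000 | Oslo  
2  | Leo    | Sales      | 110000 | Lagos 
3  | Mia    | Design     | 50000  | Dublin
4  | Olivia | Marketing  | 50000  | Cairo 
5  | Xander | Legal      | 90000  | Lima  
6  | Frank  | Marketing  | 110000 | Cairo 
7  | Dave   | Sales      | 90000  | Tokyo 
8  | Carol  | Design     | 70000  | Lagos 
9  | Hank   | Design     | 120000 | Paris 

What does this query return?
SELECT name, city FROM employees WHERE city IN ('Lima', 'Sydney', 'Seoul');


Filtering: city IN ('Lima', 'Sydney', 'Seoul')
Matching: 1 rows

1 rows:
Xander, Lima


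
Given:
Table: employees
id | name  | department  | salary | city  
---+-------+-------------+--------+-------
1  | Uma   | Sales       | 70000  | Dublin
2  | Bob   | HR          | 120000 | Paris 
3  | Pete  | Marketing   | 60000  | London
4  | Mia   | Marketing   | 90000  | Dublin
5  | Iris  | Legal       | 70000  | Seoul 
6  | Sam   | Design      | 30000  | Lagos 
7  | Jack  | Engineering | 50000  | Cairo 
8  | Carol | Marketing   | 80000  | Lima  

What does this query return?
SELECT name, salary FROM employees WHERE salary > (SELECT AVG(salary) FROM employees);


Subquery: AVG(salary) = 71250.0
Filtering: salary > 71250.0
  Bob (120000) -> MATCH
  Mia (90000) -> MATCH
  Carol (80000) -> MATCH


3 rows:
Bob, 120000
Mia, 90000
Carol, 80000


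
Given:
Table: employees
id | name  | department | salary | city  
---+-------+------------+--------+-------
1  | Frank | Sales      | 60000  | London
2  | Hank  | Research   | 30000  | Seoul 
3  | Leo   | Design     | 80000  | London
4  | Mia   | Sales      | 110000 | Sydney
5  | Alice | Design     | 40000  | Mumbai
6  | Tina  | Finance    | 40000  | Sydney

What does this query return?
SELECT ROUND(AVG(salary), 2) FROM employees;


SUM(salary) = 360000
COUNT = 6
ROUND(AVG, 2) = ROUND(360000 / 6, 2) = 60000.0

60000.0


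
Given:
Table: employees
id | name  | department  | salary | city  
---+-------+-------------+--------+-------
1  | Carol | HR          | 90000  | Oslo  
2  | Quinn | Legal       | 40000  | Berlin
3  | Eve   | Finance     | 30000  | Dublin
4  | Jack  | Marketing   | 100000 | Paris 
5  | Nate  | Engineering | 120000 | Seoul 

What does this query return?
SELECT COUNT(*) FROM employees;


COUNT(*) counts all rows

5


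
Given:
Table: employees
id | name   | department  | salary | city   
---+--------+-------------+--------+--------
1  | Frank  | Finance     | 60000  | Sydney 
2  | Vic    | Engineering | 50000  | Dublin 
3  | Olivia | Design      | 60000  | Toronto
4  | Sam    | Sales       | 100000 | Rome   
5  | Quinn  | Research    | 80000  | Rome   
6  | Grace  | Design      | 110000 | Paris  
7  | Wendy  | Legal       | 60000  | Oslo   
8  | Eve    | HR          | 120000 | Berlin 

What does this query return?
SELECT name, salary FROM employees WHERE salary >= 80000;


Filtering: salary >= 80000
Matching: 4 rows

4 rows:
Sam, 100000
Quinn, 80000
Grace, 110000
Eve, 120000


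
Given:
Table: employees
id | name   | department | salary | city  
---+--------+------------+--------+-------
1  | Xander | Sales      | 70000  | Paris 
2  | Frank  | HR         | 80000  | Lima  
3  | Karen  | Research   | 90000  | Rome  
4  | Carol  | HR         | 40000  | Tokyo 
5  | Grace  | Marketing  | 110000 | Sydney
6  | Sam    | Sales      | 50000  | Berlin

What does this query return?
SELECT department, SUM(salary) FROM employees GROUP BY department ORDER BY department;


Summing salary within each department:
  HR: 80000 + 40000 = 120000
  Marketing: 110000 = 110000
  Research: 90000 = 90000
  Sales: 70000 + 50000 = 120000


4 groups:
HR, 120000
Marketing, 110000
Research, 90000
Sales, 120000


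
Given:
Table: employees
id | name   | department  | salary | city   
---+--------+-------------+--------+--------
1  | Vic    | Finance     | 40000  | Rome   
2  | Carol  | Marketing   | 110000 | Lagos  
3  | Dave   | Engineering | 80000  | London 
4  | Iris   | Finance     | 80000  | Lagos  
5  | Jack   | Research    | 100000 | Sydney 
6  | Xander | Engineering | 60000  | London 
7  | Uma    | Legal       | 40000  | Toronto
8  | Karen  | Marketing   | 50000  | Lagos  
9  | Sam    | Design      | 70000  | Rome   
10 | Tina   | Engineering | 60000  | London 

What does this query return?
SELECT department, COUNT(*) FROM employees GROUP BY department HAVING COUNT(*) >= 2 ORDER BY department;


Groups with count >= 2:
  Engineering: 3 -> PASS
  Finance: 2 -> PASS
  Marketing: 2 -> PASS
  Design: 1 -> filtered out
  Legal: 1 -> filtered out
  Research: 1 -> filtered out


3 groups:
Engineering, 3
Finance, 2
Marketing, 2


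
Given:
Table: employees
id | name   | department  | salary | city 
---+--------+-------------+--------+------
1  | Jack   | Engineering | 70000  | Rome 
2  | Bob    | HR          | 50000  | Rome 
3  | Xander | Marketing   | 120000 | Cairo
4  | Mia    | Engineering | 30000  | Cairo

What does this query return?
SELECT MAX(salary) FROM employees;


Salaries: 70000, 50000, 120000, 30000
MAX = 120000

120000


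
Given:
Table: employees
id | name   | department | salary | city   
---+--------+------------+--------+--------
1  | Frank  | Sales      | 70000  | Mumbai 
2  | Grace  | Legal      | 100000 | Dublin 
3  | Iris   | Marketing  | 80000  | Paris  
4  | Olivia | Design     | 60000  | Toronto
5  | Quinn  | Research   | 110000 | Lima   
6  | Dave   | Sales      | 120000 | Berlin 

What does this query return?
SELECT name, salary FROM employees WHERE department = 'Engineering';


Filtering: department = 'Engineering'
Matching rows: 0

Empty result set (0 rows)


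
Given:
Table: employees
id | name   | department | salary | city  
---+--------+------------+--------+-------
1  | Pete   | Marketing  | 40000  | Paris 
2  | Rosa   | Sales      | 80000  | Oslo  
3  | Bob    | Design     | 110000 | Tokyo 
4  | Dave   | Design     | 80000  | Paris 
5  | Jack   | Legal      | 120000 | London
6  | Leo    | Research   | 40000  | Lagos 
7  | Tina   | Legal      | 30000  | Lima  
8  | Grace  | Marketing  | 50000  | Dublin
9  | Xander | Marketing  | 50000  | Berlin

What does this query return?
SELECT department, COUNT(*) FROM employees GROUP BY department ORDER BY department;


Assigning each row to its department group:
  Pete -> Marketing
  Rosa -> Sales
  Bob -> Design
  Dave -> Design
  Jack -> Legal
  Leo -> Research
  Tina -> Legal
  Grace -> Marketing
  Xander -> Marketing


5 groups:
Design, 2
Legal, 2
Marketing, 3
Research, 1
Sales, 1


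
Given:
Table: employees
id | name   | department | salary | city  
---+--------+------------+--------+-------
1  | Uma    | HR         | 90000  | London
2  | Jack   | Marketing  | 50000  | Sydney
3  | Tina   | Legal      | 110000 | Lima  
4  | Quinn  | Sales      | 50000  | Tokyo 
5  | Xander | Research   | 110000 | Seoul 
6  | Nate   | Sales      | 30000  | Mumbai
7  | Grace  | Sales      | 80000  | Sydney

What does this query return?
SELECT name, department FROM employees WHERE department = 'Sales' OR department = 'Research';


Filtering: department = 'Sales' OR 'Research'
Matching: 4 rows

4 rows:
Quinn, Sales
Xander, Research
Nate, Sales
Grace, Sales


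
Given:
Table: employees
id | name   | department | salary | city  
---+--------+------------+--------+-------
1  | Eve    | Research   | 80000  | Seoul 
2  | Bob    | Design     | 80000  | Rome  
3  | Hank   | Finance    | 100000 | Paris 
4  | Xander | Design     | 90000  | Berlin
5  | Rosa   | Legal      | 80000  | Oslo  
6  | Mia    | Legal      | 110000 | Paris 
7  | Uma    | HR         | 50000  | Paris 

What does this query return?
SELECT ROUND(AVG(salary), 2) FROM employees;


SUM(salary) = 590000
COUNT = 7
ROUND(AVG, 2) = ROUND(590000 / 7, 2) = 84285.71

84285.71


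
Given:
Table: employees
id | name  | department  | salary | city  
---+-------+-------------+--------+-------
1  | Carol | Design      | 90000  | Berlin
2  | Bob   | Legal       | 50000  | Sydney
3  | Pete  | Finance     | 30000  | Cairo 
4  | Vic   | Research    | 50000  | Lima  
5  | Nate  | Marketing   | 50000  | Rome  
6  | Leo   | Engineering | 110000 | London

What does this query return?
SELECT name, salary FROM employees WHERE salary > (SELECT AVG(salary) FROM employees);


Subquery: AVG(salary) = 63333.33
Filtering: salary > 63333.33
  Carol (90000) -> MATCH
  Leo (110000) -> MATCH


2 rows:
Carol, 90000
Leo, 110000


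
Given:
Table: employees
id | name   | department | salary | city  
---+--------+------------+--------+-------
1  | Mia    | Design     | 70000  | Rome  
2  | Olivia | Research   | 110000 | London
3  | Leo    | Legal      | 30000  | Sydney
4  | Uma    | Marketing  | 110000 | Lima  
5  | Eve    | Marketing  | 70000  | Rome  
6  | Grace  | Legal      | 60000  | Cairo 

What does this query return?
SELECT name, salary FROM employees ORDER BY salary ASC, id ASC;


Sorting by salary ASC, then id ASC for ties

6 rows:
Leo, 30000
Grace, 60000
Mia, 70000
Eve, 70000
Olivia, 110000
Uma, 110000


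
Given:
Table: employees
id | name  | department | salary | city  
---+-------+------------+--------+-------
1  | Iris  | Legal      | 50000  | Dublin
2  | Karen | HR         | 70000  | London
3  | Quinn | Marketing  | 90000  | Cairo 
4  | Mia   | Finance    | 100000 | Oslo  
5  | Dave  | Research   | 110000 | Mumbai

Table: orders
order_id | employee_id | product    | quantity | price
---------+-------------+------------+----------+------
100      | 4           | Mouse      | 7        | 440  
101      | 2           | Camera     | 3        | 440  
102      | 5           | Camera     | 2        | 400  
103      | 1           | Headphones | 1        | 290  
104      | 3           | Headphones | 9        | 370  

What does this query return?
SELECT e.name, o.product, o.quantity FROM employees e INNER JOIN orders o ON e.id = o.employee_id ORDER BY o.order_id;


Joining employees.id = orders.employee_id:
  employee Mia (id=4) -> order Mouse
  employee Karen (id=2) -> order Camera
  employee Dave (id=5) -> order Camera
  employee Iris (id=1) -> order Headphones
  employee Quinn (id=3) -> order Headphones


5 rows:
Mia, Mouse, 7
Karen, Camera, 3
Dave, Camera, 2
Iris, Headphones, 1
Quinn, Headphones, 9


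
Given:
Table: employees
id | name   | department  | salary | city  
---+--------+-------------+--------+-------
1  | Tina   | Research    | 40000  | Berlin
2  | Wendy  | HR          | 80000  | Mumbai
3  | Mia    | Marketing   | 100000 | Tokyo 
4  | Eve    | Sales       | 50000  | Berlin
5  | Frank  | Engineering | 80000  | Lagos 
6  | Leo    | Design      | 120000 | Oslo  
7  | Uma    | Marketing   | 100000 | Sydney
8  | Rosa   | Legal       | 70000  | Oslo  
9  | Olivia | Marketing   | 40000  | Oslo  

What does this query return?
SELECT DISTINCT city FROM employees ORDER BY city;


All 'city' values (row order): Berlin, Mumbai, Tokyo, Berlin, Lagos, Oslo, Sydney, Oslo, Oslo
Removing duplicates leaves 6 unique value(s).

6 values:
Berlin
Lagos
Mumbai
Oslo
Sydney
Tokyo


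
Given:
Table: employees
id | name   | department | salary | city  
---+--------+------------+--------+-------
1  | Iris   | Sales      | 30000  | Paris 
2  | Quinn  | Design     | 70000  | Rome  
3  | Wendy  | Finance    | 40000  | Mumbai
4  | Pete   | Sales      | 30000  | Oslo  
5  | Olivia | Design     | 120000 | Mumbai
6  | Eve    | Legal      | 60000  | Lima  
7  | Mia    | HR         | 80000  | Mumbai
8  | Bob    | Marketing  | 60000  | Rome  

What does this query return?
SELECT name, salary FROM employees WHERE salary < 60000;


Filtering: salary < 60000
Matching: 3 rows

3 rows:
Iris, 30000
Wendy, 40000
Pete, 30000


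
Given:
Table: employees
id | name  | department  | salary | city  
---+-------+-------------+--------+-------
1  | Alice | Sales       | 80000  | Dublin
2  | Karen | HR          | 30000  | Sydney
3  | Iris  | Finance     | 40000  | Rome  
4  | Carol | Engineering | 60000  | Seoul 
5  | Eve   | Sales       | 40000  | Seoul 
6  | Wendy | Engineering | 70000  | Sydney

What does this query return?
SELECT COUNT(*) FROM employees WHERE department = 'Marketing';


Counting rows where department = 'Marketing'


0


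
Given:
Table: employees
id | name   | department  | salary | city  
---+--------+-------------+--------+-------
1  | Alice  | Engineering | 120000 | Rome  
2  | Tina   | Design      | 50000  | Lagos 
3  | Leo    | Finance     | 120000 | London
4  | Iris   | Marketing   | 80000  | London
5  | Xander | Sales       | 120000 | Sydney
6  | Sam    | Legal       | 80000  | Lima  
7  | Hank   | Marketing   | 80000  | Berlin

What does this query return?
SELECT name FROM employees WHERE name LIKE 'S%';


LIKE 'S%' matches names starting with 'S'
Matching: 1

1 rows:
Sam
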